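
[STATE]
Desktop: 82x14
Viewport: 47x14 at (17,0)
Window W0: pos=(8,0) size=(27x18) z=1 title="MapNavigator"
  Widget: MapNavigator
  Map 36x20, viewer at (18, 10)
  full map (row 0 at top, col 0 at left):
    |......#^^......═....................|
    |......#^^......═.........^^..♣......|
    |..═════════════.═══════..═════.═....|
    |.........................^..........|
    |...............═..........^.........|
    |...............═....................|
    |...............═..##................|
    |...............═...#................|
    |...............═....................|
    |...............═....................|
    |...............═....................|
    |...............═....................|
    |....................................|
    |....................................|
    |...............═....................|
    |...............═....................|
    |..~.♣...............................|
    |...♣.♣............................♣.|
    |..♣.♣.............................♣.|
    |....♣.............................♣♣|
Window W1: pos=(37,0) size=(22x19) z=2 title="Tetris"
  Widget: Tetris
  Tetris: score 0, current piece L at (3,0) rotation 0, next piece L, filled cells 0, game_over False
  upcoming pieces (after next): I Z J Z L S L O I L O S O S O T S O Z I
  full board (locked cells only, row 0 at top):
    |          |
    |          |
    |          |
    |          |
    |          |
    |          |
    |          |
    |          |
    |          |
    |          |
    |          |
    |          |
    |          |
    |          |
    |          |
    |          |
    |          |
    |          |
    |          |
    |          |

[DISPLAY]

━━━━━━━━━━━━━━━━━┓  ┏━━━━━━━━━━━━━━━━━━━━┓     
gator            ┃  ┃ Tetris             ┃     
─────────────────┨  ┠────────────────────┨     
...........^.....┃  ┃          │Next:    ┃     
.═..........^....┃  ┃          │  ▒      ┃     
.═...............┃  ┃          │▒▒▒      ┃     
.═..##...........┃  ┃          │         ┃     
.═...#...........┃  ┃          │         ┃     
.═...............┃  ┃          │         ┃     
.═...............┃  ┃          │Score:   ┃     
.═..@............┃  ┃          │0        ┃     
.═...............┃  ┃          │         ┃     
.................┃  ┃          │         ┃     
.................┃  ┃          │         ┃     


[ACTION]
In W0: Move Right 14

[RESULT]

━━━━━━━━━━━━━━━━━┓  ┏━━━━━━━━━━━━━━━━━━━━┓     
gator            ┃  ┃ Tetris             ┃     
─────────────────┨  ┠────────────────────┨     
........         ┃  ┃          │Next:    ┃     
........         ┃  ┃          │  ▒      ┃     
........         ┃  ┃          │▒▒▒      ┃     
........         ┃  ┃          │         ┃     
........         ┃  ┃          │         ┃     
........         ┃  ┃          │         ┃     
........         ┃  ┃          │Score:   ┃     
....@...         ┃  ┃          │0        ┃     
........         ┃  ┃          │         ┃     
........         ┃  ┃          │         ┃     
........         ┃  ┃          │         ┃     


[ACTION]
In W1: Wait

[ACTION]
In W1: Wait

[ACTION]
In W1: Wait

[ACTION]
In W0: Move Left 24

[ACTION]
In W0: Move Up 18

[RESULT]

━━━━━━━━━━━━━━━━━┓  ┏━━━━━━━━━━━━━━━━━━━━┓     
gator            ┃  ┃ Tetris             ┃     
─────────────────┨  ┠────────────────────┨     
                 ┃  ┃          │Next:    ┃     
                 ┃  ┃          │  ▒      ┃     
                 ┃  ┃          │▒▒▒      ┃     
                 ┃  ┃          │         ┃     
                 ┃  ┃          │         ┃     
                 ┃  ┃          │         ┃     
                 ┃  ┃          │Score:   ┃     
..#^@......═.....┃  ┃          │0        ┃     
..#^^......═.....┃  ┃          │         ┃     
═══════════.═════┃  ┃          │         ┃     
.................┃  ┃          │         ┃     


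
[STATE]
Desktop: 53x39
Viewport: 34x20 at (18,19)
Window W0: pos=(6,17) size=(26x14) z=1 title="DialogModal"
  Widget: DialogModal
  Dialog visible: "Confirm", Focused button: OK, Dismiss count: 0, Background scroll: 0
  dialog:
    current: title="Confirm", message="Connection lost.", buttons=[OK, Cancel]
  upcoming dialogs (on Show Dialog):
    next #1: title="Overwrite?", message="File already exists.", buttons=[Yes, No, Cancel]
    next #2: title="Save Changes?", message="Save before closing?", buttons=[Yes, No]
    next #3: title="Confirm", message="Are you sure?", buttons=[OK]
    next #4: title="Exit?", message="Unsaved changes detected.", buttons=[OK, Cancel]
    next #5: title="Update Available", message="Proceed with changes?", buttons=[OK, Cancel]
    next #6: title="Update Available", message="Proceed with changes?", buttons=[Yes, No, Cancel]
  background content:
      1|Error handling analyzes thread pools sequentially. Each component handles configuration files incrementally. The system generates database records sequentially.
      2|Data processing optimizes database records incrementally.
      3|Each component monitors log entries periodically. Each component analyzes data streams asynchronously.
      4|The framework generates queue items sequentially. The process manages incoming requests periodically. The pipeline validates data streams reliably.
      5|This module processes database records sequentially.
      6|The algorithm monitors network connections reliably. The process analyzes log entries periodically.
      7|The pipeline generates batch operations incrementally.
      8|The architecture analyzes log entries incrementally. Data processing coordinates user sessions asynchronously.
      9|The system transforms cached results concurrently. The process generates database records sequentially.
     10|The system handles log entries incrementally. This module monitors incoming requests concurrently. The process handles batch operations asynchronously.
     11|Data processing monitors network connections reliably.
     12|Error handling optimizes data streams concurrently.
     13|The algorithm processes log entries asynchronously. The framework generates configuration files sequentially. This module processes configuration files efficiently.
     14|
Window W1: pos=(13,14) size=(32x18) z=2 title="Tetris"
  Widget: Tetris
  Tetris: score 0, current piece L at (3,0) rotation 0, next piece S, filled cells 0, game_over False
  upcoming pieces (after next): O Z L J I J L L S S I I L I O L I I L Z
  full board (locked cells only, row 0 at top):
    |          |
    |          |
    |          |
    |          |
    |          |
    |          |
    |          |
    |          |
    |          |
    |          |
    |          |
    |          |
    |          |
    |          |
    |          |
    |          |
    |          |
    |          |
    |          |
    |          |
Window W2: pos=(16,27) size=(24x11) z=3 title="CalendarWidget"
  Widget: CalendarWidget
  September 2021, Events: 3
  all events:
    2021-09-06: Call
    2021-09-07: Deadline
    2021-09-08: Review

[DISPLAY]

      │░░                 ┃       
      │                   ┃       
      │                   ┃       
      │                   ┃       
      │Score:             ┃       
      │0                  ┃       
      │                   ┃       
      │                   ┃       
━━━━━━━━━━━━━━━━━━━━━┓    ┃       
CalendarWidget       ┃    ┃       
─────────────────────┨    ┃       
   September 2021    ┃    ┃       
o Tu We Th Fr Sa Su  ┃━━━━┛       
      1  2  3  4  5  ┃            
6*  7*  8*  9 10 11 1┃            
3 14 15 16 17 18 19  ┃            
0 21 22 23 24 25 26  ┃            
7 28 29 30           ┃            
━━━━━━━━━━━━━━━━━━━━━┛            
                                  


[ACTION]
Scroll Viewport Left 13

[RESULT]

 ┠──────┃          │░░            
 ┃Error ┃          │              
 ┃Data p┃          │              
 ┃Ea┌───┃          │              
 ┃Th│   ┃          │Score:        
 ┃Th│ Co┃          │0             
 ┃Th│  [┃          │              
 ┃Th└───┃          │              
 ┃The ar┃  ┏━━━━━━━━━━━━━━━━━━━━━━
 ┃The sy┃  ┃ CalendarWidget       
 ┃The sy┃  ┠──────────────────────
 ┗━━━━━━┃  ┃    September 2021    
        ┗━━┃Mo Tu We Th Fr Sa Su  
           ┃       1  2  3  4  5  
           ┃ 6*  7*  8*  9 10 11 1
           ┃13 14 15 16 17 18 19  
           ┃20 21 22 23 24 25 26  
           ┃27 28 29 30           
           ┗━━━━━━━━━━━━━━━━━━━━━━
                                  


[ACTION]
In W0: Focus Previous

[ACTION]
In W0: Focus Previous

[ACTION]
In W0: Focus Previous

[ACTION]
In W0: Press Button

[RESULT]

 ┠──────┃          │░░            
 ┃Error ┃          │              
 ┃Data p┃          │              
 ┃Each c┃          │              
 ┃The fr┃          │Score:        
 ┃This m┃          │0             
 ┃The al┃          │              
 ┃The pi┃          │              
 ┃The ar┃  ┏━━━━━━━━━━━━━━━━━━━━━━
 ┃The sy┃  ┃ CalendarWidget       
 ┃The sy┃  ┠──────────────────────
 ┗━━━━━━┃  ┃    September 2021    
        ┗━━┃Mo Tu We Th Fr Sa Su  
           ┃       1  2  3  4  5  
           ┃ 6*  7*  8*  9 10 11 1
           ┃13 14 15 16 17 18 19  
           ┃20 21 22 23 24 25 26  
           ┃27 28 29 30           
           ┗━━━━━━━━━━━━━━━━━━━━━━
                                  


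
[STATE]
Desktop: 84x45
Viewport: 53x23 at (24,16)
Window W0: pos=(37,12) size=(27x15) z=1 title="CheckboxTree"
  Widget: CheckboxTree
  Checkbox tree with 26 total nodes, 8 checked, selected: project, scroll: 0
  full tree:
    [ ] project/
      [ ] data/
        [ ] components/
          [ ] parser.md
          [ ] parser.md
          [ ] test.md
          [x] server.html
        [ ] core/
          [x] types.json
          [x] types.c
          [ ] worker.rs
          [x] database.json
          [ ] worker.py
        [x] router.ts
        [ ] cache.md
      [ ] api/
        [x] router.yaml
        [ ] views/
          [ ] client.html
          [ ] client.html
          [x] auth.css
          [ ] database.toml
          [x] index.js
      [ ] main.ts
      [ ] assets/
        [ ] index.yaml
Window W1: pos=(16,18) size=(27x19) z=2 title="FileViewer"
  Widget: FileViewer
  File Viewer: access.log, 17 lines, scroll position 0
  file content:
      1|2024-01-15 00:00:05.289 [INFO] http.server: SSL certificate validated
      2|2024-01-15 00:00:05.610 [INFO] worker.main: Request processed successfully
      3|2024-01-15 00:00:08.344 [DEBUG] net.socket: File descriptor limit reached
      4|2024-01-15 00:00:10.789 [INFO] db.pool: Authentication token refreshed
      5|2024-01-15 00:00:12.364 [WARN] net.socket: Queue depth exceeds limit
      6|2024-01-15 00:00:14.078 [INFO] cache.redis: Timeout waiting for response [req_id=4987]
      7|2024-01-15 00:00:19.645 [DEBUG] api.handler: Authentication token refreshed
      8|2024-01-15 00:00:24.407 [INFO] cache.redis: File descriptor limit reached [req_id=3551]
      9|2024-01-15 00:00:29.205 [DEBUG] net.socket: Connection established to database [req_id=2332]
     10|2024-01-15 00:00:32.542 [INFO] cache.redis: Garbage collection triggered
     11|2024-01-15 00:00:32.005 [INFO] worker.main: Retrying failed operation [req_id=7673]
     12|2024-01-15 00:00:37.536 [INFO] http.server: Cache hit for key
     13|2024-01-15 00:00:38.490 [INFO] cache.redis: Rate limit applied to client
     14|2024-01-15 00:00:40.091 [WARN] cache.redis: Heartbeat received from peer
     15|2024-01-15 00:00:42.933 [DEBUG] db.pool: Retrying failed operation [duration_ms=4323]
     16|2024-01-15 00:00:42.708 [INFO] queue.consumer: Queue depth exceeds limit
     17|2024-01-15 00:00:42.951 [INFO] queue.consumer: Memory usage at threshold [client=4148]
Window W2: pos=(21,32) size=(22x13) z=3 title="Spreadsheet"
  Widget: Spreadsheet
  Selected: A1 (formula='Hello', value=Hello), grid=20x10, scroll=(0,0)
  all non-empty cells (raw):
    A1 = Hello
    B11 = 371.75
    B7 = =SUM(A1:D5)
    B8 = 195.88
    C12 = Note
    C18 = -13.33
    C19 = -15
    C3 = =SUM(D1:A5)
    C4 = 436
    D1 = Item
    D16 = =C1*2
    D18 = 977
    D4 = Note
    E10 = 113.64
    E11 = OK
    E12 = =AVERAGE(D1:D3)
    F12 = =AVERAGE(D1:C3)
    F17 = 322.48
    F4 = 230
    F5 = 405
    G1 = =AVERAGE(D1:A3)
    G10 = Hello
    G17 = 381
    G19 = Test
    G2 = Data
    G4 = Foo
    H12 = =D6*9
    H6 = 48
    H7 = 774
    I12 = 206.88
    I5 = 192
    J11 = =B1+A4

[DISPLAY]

             ┃   [-] data/             ┃             
             ┃     [-] components/     ┃             
━━━━━━━━━━━━━━━━━━┓  [ ] parser.md     ┃             
ewer              ┃  [ ] parser.md     ┃             
──────────────────┨  [ ] test.md       ┃             
-15 00:00:05.289 ▲┃  [x] server.html   ┃             
-15 00:00:05.610 █┃[-] core/           ┃             
-15 00:00:08.344 ░┃  [x] types.json    ┃             
-15 00:00:10.789 ░┃  [x] types.c       ┃             
-15 00:00:12.364 ░┃  [ ] worker.rs     ┃             
-15 00:00:14.078 ░┃━━━━━━━━━━━━━━━━━━━━┛             
-15 00:00:19.645 ░┃                                  
-15 00:00:24.407 ░┃                                  
-15 00:00:29.205 ░┃                                  
-15 00:00:32.542 ░┃                                  
-15 00:00:32.005 ░┃                                  
━━━━━━━━━━━━━━━━━━┓                                  
preadsheet        ┃                                  
──────────────────┨                                  
: Hello           ┃                                  
     A       B    ┃                                  
------------------┃                                  
1 [Hello]        0┃                                  


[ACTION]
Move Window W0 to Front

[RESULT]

             ┃   [-] data/             ┃             
             ┃     [-] components/     ┃             
━━━━━━━━━━━━━┃       [ ] parser.md     ┃             
ewer         ┃       [ ] parser.md     ┃             
─────────────┃       [ ] test.md       ┃             
-15 00:00:05.┃       [x] server.html   ┃             
-15 00:00:05.┃     [-] core/           ┃             
-15 00:00:08.┃       [x] types.json    ┃             
-15 00:00:10.┃       [x] types.c       ┃             
-15 00:00:12.┃       [ ] worker.rs     ┃             
-15 00:00:14.┗━━━━━━━━━━━━━━━━━━━━━━━━━┛             
-15 00:00:19.645 ░┃                                  
-15 00:00:24.407 ░┃                                  
-15 00:00:29.205 ░┃                                  
-15 00:00:32.542 ░┃                                  
-15 00:00:32.005 ░┃                                  
━━━━━━━━━━━━━━━━━━┓                                  
preadsheet        ┃                                  
──────────────────┨                                  
: Hello           ┃                                  
     A       B    ┃                                  
------------------┃                                  
1 [Hello]        0┃                                  


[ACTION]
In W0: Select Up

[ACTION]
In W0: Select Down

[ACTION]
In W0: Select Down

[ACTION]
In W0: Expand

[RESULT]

             ┃   [-] data/             ┃             
             ┃>    [-] components/     ┃             
━━━━━━━━━━━━━┃       [ ] parser.md     ┃             
ewer         ┃       [ ] parser.md     ┃             
─────────────┃       [ ] test.md       ┃             
-15 00:00:05.┃       [x] server.html   ┃             
-15 00:00:05.┃     [-] core/           ┃             
-15 00:00:08.┃       [x] types.json    ┃             
-15 00:00:10.┃       [x] types.c       ┃             
-15 00:00:12.┃       [ ] worker.rs     ┃             
-15 00:00:14.┗━━━━━━━━━━━━━━━━━━━━━━━━━┛             
-15 00:00:19.645 ░┃                                  
-15 00:00:24.407 ░┃                                  
-15 00:00:29.205 ░┃                                  
-15 00:00:32.542 ░┃                                  
-15 00:00:32.005 ░┃                                  
━━━━━━━━━━━━━━━━━━┓                                  
preadsheet        ┃                                  
──────────────────┨                                  
: Hello           ┃                                  
     A       B    ┃                                  
------------------┃                                  
1 [Hello]        0┃                                  


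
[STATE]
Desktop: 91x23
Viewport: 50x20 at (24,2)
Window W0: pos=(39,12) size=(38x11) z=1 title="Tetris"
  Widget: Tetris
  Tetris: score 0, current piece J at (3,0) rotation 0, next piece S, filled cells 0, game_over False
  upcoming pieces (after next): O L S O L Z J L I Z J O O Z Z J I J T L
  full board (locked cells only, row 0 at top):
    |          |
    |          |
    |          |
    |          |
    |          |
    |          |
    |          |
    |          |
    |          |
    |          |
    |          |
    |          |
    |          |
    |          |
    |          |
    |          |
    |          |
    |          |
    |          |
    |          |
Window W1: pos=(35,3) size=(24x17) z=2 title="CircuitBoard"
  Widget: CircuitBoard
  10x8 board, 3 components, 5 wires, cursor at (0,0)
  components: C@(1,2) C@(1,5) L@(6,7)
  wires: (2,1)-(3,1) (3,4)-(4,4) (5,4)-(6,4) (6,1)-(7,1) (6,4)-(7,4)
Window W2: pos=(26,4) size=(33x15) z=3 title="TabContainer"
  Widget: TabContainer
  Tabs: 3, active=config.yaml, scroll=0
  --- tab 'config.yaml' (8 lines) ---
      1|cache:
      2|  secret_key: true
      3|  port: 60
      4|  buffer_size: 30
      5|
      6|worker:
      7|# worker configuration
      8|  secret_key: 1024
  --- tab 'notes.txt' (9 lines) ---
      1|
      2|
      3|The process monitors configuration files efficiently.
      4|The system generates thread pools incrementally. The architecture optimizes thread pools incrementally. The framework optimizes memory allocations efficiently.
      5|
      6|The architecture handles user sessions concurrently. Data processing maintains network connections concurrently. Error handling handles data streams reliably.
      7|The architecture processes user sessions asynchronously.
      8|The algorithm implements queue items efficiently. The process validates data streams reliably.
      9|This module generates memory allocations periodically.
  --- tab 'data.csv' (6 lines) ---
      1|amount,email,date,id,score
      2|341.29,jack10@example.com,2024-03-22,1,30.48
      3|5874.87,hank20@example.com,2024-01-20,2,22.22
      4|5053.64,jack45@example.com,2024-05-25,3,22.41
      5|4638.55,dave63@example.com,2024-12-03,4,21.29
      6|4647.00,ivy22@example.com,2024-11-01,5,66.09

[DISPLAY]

                                                  
           ┏━━━━━━━━━━━━━━━━━━━━━━┓               
  ┏━━━━━━━━━━━━━━━━━━━━━━━━━━━━━━━┓               
  ┃ TabContainer                  ┃               
  ┠───────────────────────────────┨               
  ┃[config.yaml]│ notes.txt │ data┃               
  ┃───────────────────────────────┃               
  ┃cache:                         ┃               
  ┃  secret_key: true             ┃               
  ┃  port: 60                     ┃               
  ┃  buffer_size: 30              ┃━━━━━━━━━━━━━━━
  ┃                               ┃               
  ┃worker:                        ┃───────────────
  ┃# worker configuration         ┃               
  ┃  secret_key: 1024             ┃               
  ┃                               ┃               
  ┗━━━━━━━━━━━━━━━━━━━━━━━━━━━━━━━┛               
           ┗━━━━━━━━━━━━━━━━━━━━━━┛               
               ┃          │                       
               ┃          │Score:                 


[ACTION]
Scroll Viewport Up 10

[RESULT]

                                                  
                                                  
                                                  
           ┏━━━━━━━━━━━━━━━━━━━━━━┓               
  ┏━━━━━━━━━━━━━━━━━━━━━━━━━━━━━━━┓               
  ┃ TabContainer                  ┃               
  ┠───────────────────────────────┨               
  ┃[config.yaml]│ notes.txt │ data┃               
  ┃───────────────────────────────┃               
  ┃cache:                         ┃               
  ┃  secret_key: true             ┃               
  ┃  port: 60                     ┃               
  ┃  buffer_size: 30              ┃━━━━━━━━━━━━━━━
  ┃                               ┃               
  ┃worker:                        ┃───────────────
  ┃# worker configuration         ┃               
  ┃  secret_key: 1024             ┃               
  ┃                               ┃               
  ┗━━━━━━━━━━━━━━━━━━━━━━━━━━━━━━━┛               
           ┗━━━━━━━━━━━━━━━━━━━━━━┛               


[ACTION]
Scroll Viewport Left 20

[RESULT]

                                                  
                                                  
                                                  
                               ┏━━━━━━━━━━━━━━━━━━
                      ┏━━━━━━━━━━━━━━━━━━━━━━━━━━━
                      ┃ TabContainer              
                      ┠───────────────────────────
                      ┃[config.yaml]│ notes.txt │ 
                      ┃───────────────────────────
                      ┃cache:                     
                      ┃  secret_key: true         
                      ┃  port: 60                 
                      ┃  buffer_size: 30          
                      ┃                           
                      ┃worker:                    
                      ┃# worker configuration     
                      ┃  secret_key: 1024         
                      ┃                           
                      ┗━━━━━━━━━━━━━━━━━━━━━━━━━━━
                               ┗━━━━━━━━━━━━━━━━━━


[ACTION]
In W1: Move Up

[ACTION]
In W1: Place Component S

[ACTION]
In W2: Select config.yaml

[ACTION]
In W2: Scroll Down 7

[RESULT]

                                                  
                                                  
                                                  
                               ┏━━━━━━━━━━━━━━━━━━
                      ┏━━━━━━━━━━━━━━━━━━━━━━━━━━━
                      ┃ TabContainer              
                      ┠───────────────────────────
                      ┃[config.yaml]│ notes.txt │ 
                      ┃───────────────────────────
                      ┃  secret_key: 1024         
                      ┃                           
                      ┃                           
                      ┃                           
                      ┃                           
                      ┃                           
                      ┃                           
                      ┃                           
                      ┃                           
                      ┗━━━━━━━━━━━━━━━━━━━━━━━━━━━
                               ┗━━━━━━━━━━━━━━━━━━


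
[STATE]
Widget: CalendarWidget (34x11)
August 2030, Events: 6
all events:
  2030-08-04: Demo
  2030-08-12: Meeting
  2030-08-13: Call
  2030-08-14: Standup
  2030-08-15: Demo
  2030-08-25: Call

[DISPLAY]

           August 2030            
Mo Tu We Th Fr Sa Su              
          1  2  3  4*             
 5  6  7  8  9 10 11              
12* 13* 14* 15* 16 17 18          
19 20 21 22 23 24 25*             
26 27 28 29 30 31                 
                                  
                                  
                                  
                                  


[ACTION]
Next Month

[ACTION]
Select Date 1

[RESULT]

          September 2030          
Mo Tu We Th Fr Sa Su              
                  [ 1]            
 2  3  4  5  6  7  8              
 9 10 11 12 13 14 15              
16 17 18 19 20 21 22              
23 24 25 26 27 28 29              
30                                
                                  
                                  
                                  


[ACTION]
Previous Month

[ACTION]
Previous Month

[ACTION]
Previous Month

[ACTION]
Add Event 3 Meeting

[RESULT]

            June 2030             
Mo Tu We Th Fr Sa Su              
                1  2              
 3*  4  5  6  7  8  9             
10 11 12 13 14 15 16              
17 18 19 20 21 22 23              
24 25 26 27 28 29 30              
                                  
                                  
                                  
                                  


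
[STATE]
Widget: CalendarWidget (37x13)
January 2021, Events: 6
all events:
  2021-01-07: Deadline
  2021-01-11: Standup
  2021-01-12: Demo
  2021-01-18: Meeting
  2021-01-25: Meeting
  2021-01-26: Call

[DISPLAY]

             January 2021            
Mo Tu We Th Fr Sa Su                 
             1  2  3                 
 4  5  6  7*  8  9 10                
11* 12* 13 14 15 16 17               
18* 19 20 21 22 23 24                
25* 26* 27 28 29 30 31               
                                     
                                     
                                     
                                     
                                     
                                     


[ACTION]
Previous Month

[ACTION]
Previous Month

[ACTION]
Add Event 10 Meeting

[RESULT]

            November 2020            
Mo Tu We Th Fr Sa Su                 
                   1                 
 2  3  4  5  6  7  8                 
 9 10* 11 12 13 14 15                
16 17 18 19 20 21 22                 
23 24 25 26 27 28 29                 
30                                   
                                     
                                     
                                     
                                     
                                     


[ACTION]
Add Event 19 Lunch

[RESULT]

            November 2020            
Mo Tu We Th Fr Sa Su                 
                   1                 
 2  3  4  5  6  7  8                 
 9 10* 11 12 13 14 15                
16 17 18 19* 20 21 22                
23 24 25 26 27 28 29                 
30                                   
                                     
                                     
                                     
                                     
                                     


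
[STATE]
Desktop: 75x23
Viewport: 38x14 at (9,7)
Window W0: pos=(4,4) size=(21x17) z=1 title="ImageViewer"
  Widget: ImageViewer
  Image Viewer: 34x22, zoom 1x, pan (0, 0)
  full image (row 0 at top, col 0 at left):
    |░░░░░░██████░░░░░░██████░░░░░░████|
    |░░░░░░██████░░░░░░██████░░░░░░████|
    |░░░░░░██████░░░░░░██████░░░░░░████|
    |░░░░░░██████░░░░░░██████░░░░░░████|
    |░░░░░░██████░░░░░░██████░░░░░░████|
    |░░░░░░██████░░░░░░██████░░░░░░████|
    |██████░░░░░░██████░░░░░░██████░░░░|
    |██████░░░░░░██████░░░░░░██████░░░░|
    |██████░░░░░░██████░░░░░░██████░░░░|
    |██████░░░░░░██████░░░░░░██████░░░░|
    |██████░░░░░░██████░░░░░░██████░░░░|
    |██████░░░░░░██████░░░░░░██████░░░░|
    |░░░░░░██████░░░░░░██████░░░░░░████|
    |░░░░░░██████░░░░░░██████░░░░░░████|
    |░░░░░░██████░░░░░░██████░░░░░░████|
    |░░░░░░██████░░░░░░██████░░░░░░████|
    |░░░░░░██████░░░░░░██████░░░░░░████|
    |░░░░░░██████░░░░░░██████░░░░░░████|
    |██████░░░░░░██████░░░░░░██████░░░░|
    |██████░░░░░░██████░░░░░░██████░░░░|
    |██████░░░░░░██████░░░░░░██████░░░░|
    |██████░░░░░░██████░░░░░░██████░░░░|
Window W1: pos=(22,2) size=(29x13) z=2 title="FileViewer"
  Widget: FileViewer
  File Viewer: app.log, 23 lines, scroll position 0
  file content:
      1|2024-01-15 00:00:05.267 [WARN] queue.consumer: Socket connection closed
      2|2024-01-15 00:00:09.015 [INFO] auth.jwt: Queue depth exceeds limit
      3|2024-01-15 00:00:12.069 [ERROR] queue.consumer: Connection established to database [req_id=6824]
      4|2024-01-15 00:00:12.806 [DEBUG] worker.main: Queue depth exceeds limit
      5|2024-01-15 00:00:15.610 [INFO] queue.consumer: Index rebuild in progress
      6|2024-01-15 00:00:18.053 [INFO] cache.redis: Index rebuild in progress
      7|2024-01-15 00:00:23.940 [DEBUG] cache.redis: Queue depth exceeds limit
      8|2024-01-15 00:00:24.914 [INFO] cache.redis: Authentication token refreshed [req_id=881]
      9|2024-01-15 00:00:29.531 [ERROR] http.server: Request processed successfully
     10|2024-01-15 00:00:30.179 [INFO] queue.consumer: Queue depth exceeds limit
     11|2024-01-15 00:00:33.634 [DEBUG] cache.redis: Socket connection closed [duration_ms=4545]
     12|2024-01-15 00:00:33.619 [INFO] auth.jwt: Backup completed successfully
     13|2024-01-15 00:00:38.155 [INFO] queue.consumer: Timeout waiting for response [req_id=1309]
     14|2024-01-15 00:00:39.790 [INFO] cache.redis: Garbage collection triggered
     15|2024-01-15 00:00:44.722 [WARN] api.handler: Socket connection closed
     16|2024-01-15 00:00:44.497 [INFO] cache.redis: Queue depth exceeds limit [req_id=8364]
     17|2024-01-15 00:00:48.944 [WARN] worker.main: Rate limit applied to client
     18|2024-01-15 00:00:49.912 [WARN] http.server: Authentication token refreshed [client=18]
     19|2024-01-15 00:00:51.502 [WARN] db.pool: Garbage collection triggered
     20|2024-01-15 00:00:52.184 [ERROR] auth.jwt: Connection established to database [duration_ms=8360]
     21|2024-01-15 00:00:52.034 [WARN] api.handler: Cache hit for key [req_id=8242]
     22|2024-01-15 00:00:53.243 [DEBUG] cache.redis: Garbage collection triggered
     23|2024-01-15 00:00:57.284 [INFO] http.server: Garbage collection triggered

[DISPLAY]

░░██████░░░░░┃2024-01-15 00:00:12.069 
░░██████░░░░░┃2024-01-15 00:00:12.806 
░░██████░░░░░┃2024-01-15 00:00:15.610 
░░██████░░░░░┃2024-01-15 00:00:18.053 
░░██████░░░░░┃2024-01-15 00:00:23.940 
░░██████░░░░░┃2024-01-15 00:00:24.914 
██░░░░░░█████┃2024-01-15 00:00:29.531 
██░░░░░░█████┗━━━━━━━━━━━━━━━━━━━━━━━━
██░░░░░░██████░┃                      
██░░░░░░██████░┃                      
██░░░░░░██████░┃                      
██░░░░░░██████░┃                      
░░██████░░░░░░█┃                      
━━━━━━━━━━━━━━━┛                      


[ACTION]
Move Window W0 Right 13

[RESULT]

        ┃░░░░┃2024-01-15 00:00:12.069 
        ┃░░░░┃2024-01-15 00:00:12.806 
        ┃░░░░┃2024-01-15 00:00:15.610 
        ┃░░░░┃2024-01-15 00:00:18.053 
        ┃░░░░┃2024-01-15 00:00:23.940 
        ┃░░░░┃2024-01-15 00:00:24.914 
        ┃████┃2024-01-15 00:00:29.531 
        ┃████┗━━━━━━━━━━━━━━━━━━━━━━━━
        ┃██████░░░░░░██████░┃         
        ┃██████░░░░░░██████░┃         
        ┃██████░░░░░░██████░┃         
        ┃██████░░░░░░██████░┃         
        ┃░░░░░░██████░░░░░░█┃         
        ┗━━━━━━━━━━━━━━━━━━━┛         


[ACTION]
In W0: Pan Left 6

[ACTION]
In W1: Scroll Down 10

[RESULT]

        ┃░░░░┃2024-01-15 00:00:38.155 
        ┃░░░░┃2024-01-15 00:00:39.790 
        ┃░░░░┃2024-01-15 00:00:44.722 
        ┃░░░░┃2024-01-15 00:00:44.497 
        ┃░░░░┃2024-01-15 00:00:48.944 
        ┃░░░░┃2024-01-15 00:00:49.912 
        ┃████┃2024-01-15 00:00:51.502 
        ┃████┗━━━━━━━━━━━━━━━━━━━━━━━━
        ┃██████░░░░░░██████░┃         
        ┃██████░░░░░░██████░┃         
        ┃██████░░░░░░██████░┃         
        ┃██████░░░░░░██████░┃         
        ┃░░░░░░██████░░░░░░█┃         
        ┗━━━━━━━━━━━━━━━━━━━┛         


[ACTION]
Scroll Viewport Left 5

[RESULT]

             ┃░░░░┃2024-01-15 00:00:38
             ┃░░░░┃2024-01-15 00:00:39
             ┃░░░░┃2024-01-15 00:00:44
             ┃░░░░┃2024-01-15 00:00:44
             ┃░░░░┃2024-01-15 00:00:48
             ┃░░░░┃2024-01-15 00:00:49
             ┃████┃2024-01-15 00:00:51
             ┃████┗━━━━━━━━━━━━━━━━━━━
             ┃██████░░░░░░██████░┃    
             ┃██████░░░░░░██████░┃    
             ┃██████░░░░░░██████░┃    
             ┃██████░░░░░░██████░┃    
             ┃░░░░░░██████░░░░░░█┃    
             ┗━━━━━━━━━━━━━━━━━━━┛    


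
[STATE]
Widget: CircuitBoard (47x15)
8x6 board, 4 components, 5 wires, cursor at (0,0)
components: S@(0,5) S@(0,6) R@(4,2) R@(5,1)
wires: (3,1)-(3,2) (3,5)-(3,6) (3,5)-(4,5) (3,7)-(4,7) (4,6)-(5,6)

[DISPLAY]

   0 1 2 3 4 5 6 7                             
0  [.]                  S   S                  
                                               
1                                              
                                               
2                                              
                                               
3       · ─ ·           · ─ ·   ·              
                        │       │              
4           R           ·   ·   ·              
                            │                  
5       R                   ·                  
Cursor: (0,0)                                  
                                               
                                               


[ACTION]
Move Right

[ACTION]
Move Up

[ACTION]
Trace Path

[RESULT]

   0 1 2 3 4 5 6 7                             
0      [.]              S   S                  
                                               
1                                              
                                               
2                                              
                                               
3       · ─ ·           · ─ ·   ·              
                        │       │              
4           R           ·   ·   ·              
                            │                  
5       R                   ·                  
Cursor: (0,1)  Trace: No connections           
                                               
                                               


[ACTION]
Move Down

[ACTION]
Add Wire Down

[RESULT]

   0 1 2 3 4 5 6 7                             
0                       S   S                  
                                               
1      [.]                                     
        │                                      
2       ·                                      
                                               
3       · ─ ·           · ─ ·   ·              
                        │       │              
4           R           ·   ·   ·              
                            │                  
5       R                   ·                  
Cursor: (1,1)  Trace: No connections           
                                               
                                               


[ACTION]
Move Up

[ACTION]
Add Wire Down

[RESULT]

   0 1 2 3 4 5 6 7                             
0      [.]              S   S                  
        │                                      
1       ·                                      
        │                                      
2       ·                                      
                                               
3       · ─ ·           · ─ ·   ·              
                        │       │              
4           R           ·   ·   ·              
                            │                  
5       R                   ·                  
Cursor: (0,1)  Trace: No connections           
                                               
                                               
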